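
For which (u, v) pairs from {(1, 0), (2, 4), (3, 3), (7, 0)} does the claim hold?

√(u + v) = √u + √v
(1, 0), (7, 0)

Testing each pair:
(1, 0): LHS = 1, RHS = 1 → holds
(2, 4): LHS = √(6) ≈ 2.449, RHS = √(2) + 2 ≈ 3.414 → fails
(3, 3): LHS = √(6) ≈ 2.449, RHS = 2·√(3) ≈ 3.464 → fails
(7, 0): LHS = √(7) ≈ 2.646, RHS = √(7) ≈ 2.646 → holds

2 of 4 pairs satisfy the claim.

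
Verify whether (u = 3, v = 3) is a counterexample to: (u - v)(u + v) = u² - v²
Substituting u = 3, v = 3:
LHS = (3 - 3)(3 + 3) = 0
RHS = 3² - 3² = 0

The sides agree, so this pair does not disprove the claim.

Answer: No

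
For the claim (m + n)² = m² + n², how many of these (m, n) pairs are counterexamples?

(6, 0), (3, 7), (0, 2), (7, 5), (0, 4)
Testing each pair:
(6, 0): LHS = 36, RHS = 36 → satisfies claim
(3, 7): LHS = 100, RHS = 58 → counterexample
(0, 2): LHS = 4, RHS = 4 → satisfies claim
(7, 5): LHS = 144, RHS = 74 → counterexample
(0, 4): LHS = 16, RHS = 16 → satisfies claim

That makes 2 counterexamples.

Answer: 2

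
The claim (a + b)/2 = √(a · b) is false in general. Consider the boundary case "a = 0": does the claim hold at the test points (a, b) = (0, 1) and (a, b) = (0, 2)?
No, fails at both test points

At (0, 1): LHS = 1/2 ≠ RHS = 0
At (0, 2): LHS = 1 ≠ RHS = 0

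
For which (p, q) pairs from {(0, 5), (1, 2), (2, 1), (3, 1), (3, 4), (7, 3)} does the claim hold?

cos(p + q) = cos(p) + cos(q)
Testing each pair:
(0, 5): LHS = cos(5) ≈ 0.2837, RHS = cos(5) + 1 ≈ 1.284 → fails
(1, 2): LHS = cos(3) ≈ -0.99, RHS = cos(2) + cos(1) ≈ 0.1242 → fails
(2, 1): LHS = cos(3) ≈ -0.99, RHS = cos(2) + cos(1) ≈ 0.1242 → fails
(3, 1): LHS = cos(4) ≈ -0.6536, RHS = cos(3) + cos(1) ≈ -0.4497 → fails
(3, 4): LHS = cos(7) ≈ 0.7539, RHS = cos(3) + cos(4) ≈ -1.644 → fails
(7, 3): LHS = cos(10) ≈ -0.8391, RHS = cos(3) + cos(7) ≈ -0.2361 → fails

No pair satisfies the claim.

Answer: None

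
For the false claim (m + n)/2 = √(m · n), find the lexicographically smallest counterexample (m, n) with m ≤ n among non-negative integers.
At (0, 0): both sides equal 0, so it holds there.

Substituting (0, 1) into the claim:
LHS = (0 + 1)/2 = 1/2
RHS = √(0 · 1) = 0

Since LHS ≠ RHS, this pair disproves the claim, and no lexicographically smaller pair (m ≤ n, non-negative integers) does.

For instance (0, 2) is also a counterexample (LHS = 1, RHS = 0), but it's lexicographically larger.

Answer: (m, n) = (0, 1)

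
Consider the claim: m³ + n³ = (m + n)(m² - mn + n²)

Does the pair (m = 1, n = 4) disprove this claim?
Substituting m = 1, n = 4:
LHS = 1³ + 4³ = 65
RHS = (1 + 4)(1² - 1·4 + 4²) = 65

The sides agree, so this pair does not disprove the claim.

Answer: No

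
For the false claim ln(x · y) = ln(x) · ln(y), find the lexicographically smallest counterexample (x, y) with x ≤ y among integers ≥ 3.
Substituting (3, 3) into the claim:
LHS = ln(3 · 3) = ln(9) ≈ 2.197
RHS = ln(3) · ln(3) = ln(3)² ≈ 1.207

Since LHS ≠ RHS, this pair disproves the claim, and no lexicographically smaller pair (x ≤ y, integers ≥ 3) does.

For instance (4, 6) is also a counterexample (LHS = ln(24) ≈ 3.178, RHS = ln(4)·ln(6) ≈ 2.484), but it's lexicographically larger.

Answer: (x, y) = (3, 3)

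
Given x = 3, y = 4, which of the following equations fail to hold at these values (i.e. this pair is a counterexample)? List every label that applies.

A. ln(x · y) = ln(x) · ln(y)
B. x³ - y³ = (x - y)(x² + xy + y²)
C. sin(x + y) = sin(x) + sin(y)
A, C

Evaluating each claim at the given values:
A. LHS = ln(12) ≈ 2.485, RHS = ln(3)·ln(4) ≈ 1.523 → fails here (LHS ≠ RHS)
B. LHS = -37, RHS = -37 → holds here (LHS = RHS)
C. LHS = sin(7) ≈ 0.657, RHS = sin(4) + sin(3) ≈ -0.6157 → fails here (LHS ≠ RHS)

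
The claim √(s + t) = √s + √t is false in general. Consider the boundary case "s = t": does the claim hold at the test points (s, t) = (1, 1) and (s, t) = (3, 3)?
At (1, 1): LHS = √(2) ≈ 1.414 ≠ RHS = 2
At (3, 3): LHS = √(6) ≈ 2.449 ≠ RHS = 2·√(3) ≈ 3.464

Answer: No, fails at both test points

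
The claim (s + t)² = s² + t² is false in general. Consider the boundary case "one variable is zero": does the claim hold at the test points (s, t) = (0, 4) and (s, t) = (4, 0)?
Yes, holds at both test points

At (0, 4): LHS = 16, RHS = 16 → equal
At (4, 0): LHS = 16, RHS = 16 → equal

So the claim does hold at both of these boundary points, even though it is not an identity.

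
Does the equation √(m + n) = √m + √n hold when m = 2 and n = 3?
Substituting m = 2, n = 3:

LHS = √(2 + 3) = √(5) ≈ 2.236
RHS = √2 + √3 = √(2) + √(3) ≈ 3.146

LHS ≠ RHS, so the equation does not hold at this point.

Answer: Fails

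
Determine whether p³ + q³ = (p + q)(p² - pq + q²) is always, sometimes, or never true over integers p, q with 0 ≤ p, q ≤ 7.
The identity holds for every pair in the range. For instance at (p, q) = (2, 1): both sides equal 9.

Answer: Always true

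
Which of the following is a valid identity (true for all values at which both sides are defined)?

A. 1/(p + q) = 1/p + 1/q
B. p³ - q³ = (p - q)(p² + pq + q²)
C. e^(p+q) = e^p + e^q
A: fails at (2, 5) — LHS = 1/7, RHS = 7/10.
B: holds — e.g. at (3, 5), both sides equal -98.
C: fails at (1, 5) — LHS = e^6 ≈ 403.4, RHS = e + e^5 ≈ 151.1.

Answer: B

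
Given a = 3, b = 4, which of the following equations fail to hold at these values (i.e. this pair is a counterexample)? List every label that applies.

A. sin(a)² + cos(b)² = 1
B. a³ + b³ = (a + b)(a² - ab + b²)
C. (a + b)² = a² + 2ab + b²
A

Evaluating each claim at the given values:
A. LHS = sin(3)² + cos(4)² ≈ 0.4472, RHS = 1 → fails here (LHS ≠ RHS)
B. LHS = 91, RHS = 91 → holds here (LHS = RHS)
C. LHS = 49, RHS = 49 → holds here (LHS = RHS)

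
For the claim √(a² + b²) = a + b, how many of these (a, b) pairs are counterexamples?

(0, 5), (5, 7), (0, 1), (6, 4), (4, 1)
3

Testing each pair:
(0, 5): LHS = 5, RHS = 5 → satisfies claim
(5, 7): LHS = √(74) ≈ 8.602, RHS = 12 → counterexample
(0, 1): LHS = 1, RHS = 1 → satisfies claim
(6, 4): LHS = 2·√(13) ≈ 7.211, RHS = 10 → counterexample
(4, 1): LHS = √(17) ≈ 4.123, RHS = 5 → counterexample

That makes 3 counterexamples.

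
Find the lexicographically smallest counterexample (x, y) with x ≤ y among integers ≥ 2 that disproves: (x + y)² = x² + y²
(x, y) = (2, 2)

Substituting (2, 2) into the claim:
LHS = (2 + 2)² = 16
RHS = 2² + 2² = 8

Since LHS ≠ RHS, this pair disproves the claim, and no lexicographically smaller pair (x ≤ y, integers ≥ 2) does.

For instance (3, 5) is also a counterexample (LHS = 64, RHS = 34), but it's lexicographically larger.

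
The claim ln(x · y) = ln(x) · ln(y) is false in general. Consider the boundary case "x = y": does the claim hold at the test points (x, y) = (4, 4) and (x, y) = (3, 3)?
No, fails at both test points

At (4, 4): LHS = ln(16) ≈ 2.773 ≠ RHS = ln(4)² ≈ 1.922
At (3, 3): LHS = ln(9) ≈ 2.197 ≠ RHS = ln(3)² ≈ 1.207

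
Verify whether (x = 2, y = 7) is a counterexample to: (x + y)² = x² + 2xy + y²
No

Substituting x = 2, y = 7:
LHS = (2 + 7)² = 81
RHS = 2² + 2·2·7 + 7² = 81

The sides agree, so this pair does not disprove the claim.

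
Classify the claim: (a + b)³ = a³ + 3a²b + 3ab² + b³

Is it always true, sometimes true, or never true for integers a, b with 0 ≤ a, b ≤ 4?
The identity holds for every pair in the range. For instance at (a, b) = (3, 4): both sides equal 343.

Answer: Always true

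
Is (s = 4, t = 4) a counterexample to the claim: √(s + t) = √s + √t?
Substituting s = 4, t = 4:
LHS = √(4 + 4) = 2·√(2) ≈ 2.828
RHS = √4 + √4 = 4

Since LHS ≠ RHS, this pair disproves the claim.

Answer: Yes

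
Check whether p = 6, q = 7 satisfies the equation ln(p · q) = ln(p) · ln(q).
Substituting p = 6, q = 7:

LHS = ln(6 · 7) = ln(42) ≈ 3.738
RHS = ln(6) · ln(7) ≈ 3.487

LHS ≠ RHS, so the equation does not hold at this point.

Answer: Fails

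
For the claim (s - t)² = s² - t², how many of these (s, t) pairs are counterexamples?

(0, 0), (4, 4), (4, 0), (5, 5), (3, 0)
0

Testing each pair:
(0, 0): LHS = 0, RHS = 0 → satisfies claim
(4, 4): LHS = 0, RHS = 0 → satisfies claim
(4, 0): LHS = 16, RHS = 16 → satisfies claim
(5, 5): LHS = 0, RHS = 0 → satisfies claim
(3, 0): LHS = 9, RHS = 9 → satisfies claim

That makes 0 counterexamples.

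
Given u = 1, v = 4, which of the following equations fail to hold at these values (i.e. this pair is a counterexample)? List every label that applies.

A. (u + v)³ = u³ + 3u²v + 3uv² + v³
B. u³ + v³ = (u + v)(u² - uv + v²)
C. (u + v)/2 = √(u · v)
Evaluating each claim at the given values:
A. LHS = 125, RHS = 125 → holds here (LHS = RHS)
B. LHS = 65, RHS = 65 → holds here (LHS = RHS)
C. LHS = 5/2, RHS = 2 → fails here (LHS ≠ RHS)

Answer: C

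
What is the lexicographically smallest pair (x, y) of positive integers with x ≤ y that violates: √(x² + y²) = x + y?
(x, y) = (1, 1)

Substituting (1, 1) into the claim:
LHS = √(1² + 1²) = √(2) ≈ 1.414
RHS = 1 + 1 = 2

Since LHS ≠ RHS, this pair disproves the claim, and no lexicographically smaller pair (x ≤ y, positive integers) does.

For instance (2, 8) is also a counterexample (LHS = 2·√(17) ≈ 8.246, RHS = 10), but it's lexicographically larger.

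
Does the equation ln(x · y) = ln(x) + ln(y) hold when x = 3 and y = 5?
Holds

Substituting x = 3, y = 5:

LHS = ln(3 · 5) = ln(15) ≈ 2.708
RHS = ln(3) + ln(5) ≈ 2.708

LHS = RHS, so the equation holds at this point.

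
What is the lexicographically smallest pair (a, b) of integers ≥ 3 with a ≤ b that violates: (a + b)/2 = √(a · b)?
(a, b) = (3, 4)

Substituting (3, 4) into the claim:
LHS = (3 + 4)/2 = 7/2
RHS = √(3 · 4) = 2·√(3) ≈ 3.464

Since LHS ≠ RHS, this pair disproves the claim, and no lexicographically smaller pair (a ≤ b, integers ≥ 3) does.

For instance (3, 10) is also a counterexample (LHS = 13/2, RHS = √(30) ≈ 5.477), but it's lexicographically larger.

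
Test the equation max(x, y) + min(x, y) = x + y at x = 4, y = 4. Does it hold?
Substituting x = 4, y = 4:

LHS = max(4, 4) + min(4, 4) = 8
RHS = 4 + 4 = 8

LHS = RHS, so the equation holds at this point.

Answer: Holds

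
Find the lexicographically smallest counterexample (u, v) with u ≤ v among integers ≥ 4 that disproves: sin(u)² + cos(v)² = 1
Substituting (4, 5) into the claim:
LHS = sin(4)² + cos(5)² ≈ 0.6532
RHS = 1

Since LHS ≠ RHS, this pair disproves the claim, and no lexicographically smaller pair (u ≤ v, integers ≥ 4) does.

For instance (6, 7) is also a counterexample (LHS = sin(6)² + cos(7)² ≈ 0.6464, RHS = 1), but it's lexicographically larger.

Answer: (u, v) = (4, 5)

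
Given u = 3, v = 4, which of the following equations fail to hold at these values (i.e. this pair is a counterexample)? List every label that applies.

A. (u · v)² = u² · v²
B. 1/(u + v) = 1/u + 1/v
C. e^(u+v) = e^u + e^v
Evaluating each claim at the given values:
A. LHS = 144, RHS = 144 → holds here (LHS = RHS)
B. LHS = 1/7, RHS = 7/12 → fails here (LHS ≠ RHS)
C. LHS = e^7 ≈ 1097, RHS = e^3 + e^4 ≈ 74.68 → fails here (LHS ≠ RHS)

Answer: B, C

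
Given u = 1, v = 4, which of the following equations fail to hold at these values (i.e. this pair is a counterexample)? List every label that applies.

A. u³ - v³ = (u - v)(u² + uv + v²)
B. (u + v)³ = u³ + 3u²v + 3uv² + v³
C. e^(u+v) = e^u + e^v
Evaluating each claim at the given values:
A. LHS = -63, RHS = -63 → holds here (LHS = RHS)
B. LHS = 125, RHS = 125 → holds here (LHS = RHS)
C. LHS = e^5 ≈ 148.4, RHS = e + e^4 ≈ 57.32 → fails here (LHS ≠ RHS)

Answer: C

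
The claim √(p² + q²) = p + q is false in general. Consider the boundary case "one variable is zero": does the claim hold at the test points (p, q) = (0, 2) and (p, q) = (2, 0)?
Yes, holds at both test points

At (0, 2): LHS = 2, RHS = 2 → equal
At (2, 0): LHS = 2, RHS = 2 → equal

So the claim does hold at both of these boundary points, even though it is not an identity.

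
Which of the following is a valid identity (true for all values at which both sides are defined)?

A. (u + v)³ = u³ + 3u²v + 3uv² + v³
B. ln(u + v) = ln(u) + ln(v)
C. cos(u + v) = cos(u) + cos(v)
A

A: holds — e.g. at (1, 2), both sides equal 27.
B: fails at (3, 5) — LHS = ln(8) ≈ 2.079, RHS = ln(3) + ln(5) ≈ 2.708.
C: fails at (2, 3) — LHS = cos(5) ≈ 0.2837, RHS = cos(3) + cos(2) ≈ -1.406.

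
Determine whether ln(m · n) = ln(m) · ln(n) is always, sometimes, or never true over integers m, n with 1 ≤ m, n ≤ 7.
Sometimes true

It holds at (m, n) = (1, 1) (both sides equal 0), but fails at (m, n) = (4, 1) (LHS = ln(4) ≈ 1.386, RHS = 0).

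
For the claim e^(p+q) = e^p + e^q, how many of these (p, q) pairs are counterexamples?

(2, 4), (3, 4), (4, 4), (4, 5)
Testing each pair:
(2, 4): LHS = e^6 ≈ 403.4, RHS = e^2 + e^4 ≈ 61.99 → counterexample
(3, 4): LHS = e^7 ≈ 1097, RHS = e^3 + e^4 ≈ 74.68 → counterexample
(4, 4): LHS = e^8 ≈ 2981, RHS = 2·e^4 ≈ 109.2 → counterexample
(4, 5): LHS = e^9 ≈ 8103, RHS = e^4 + e^5 ≈ 203 → counterexample

That makes 4 counterexamples.

Answer: 4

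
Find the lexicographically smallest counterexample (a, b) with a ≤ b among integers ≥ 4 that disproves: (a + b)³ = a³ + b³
(a, b) = (4, 4)

Substituting (4, 4) into the claim:
LHS = (4 + 4)³ = 512
RHS = 4³ + 4³ = 128

Since LHS ≠ RHS, this pair disproves the claim, and no lexicographically smaller pair (a ≤ b, integers ≥ 4) does.

For instance (5, 11) is also a counterexample (LHS = 4096, RHS = 1456), but it's lexicographically larger.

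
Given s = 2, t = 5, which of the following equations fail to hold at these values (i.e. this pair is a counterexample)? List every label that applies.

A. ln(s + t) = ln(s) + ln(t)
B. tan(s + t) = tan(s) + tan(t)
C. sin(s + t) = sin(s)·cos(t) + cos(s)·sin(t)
Evaluating each claim at the given values:
A. LHS = ln(7) ≈ 1.946, RHS = ln(2) + ln(5) ≈ 2.303 → fails here (LHS ≠ RHS)
B. LHS = tan(7) ≈ 0.8714, RHS = tan(5) + tan(2) ≈ -5.566 → fails here (LHS ≠ RHS)
C. LHS = sin(7) ≈ 0.657, RHS = sin(2)·cos(5) + sin(5)·cos(2) ≈ 0.657 → holds here (LHS = RHS)

Answer: A, B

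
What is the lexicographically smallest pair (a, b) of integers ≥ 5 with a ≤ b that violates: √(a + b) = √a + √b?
(a, b) = (5, 5)

Substituting (5, 5) into the claim:
LHS = √(5 + 5) = √(10) ≈ 3.162
RHS = √5 + √5 = 2·√(5) ≈ 4.472

Since LHS ≠ RHS, this pair disproves the claim, and no lexicographically smaller pair (a ≤ b, integers ≥ 5) does.

For instance (11, 11) is also a counterexample (LHS = √(22) ≈ 4.69, RHS = 2·√(11) ≈ 6.633), but it's lexicographically larger.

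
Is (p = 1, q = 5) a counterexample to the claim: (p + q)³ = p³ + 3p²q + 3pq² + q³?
Substituting p = 1, q = 5:
LHS = (1 + 5)³ = 216
RHS = 1³ + 3·1²·5 + 3·1·5² + 5³ = 216

The sides agree, so this pair does not disprove the claim.

Answer: No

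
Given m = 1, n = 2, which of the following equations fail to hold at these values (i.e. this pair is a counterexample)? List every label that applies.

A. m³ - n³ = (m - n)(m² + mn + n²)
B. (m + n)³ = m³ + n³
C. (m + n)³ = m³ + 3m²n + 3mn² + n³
Evaluating each claim at the given values:
A. LHS = -7, RHS = -7 → holds here (LHS = RHS)
B. LHS = 27, RHS = 9 → fails here (LHS ≠ RHS)
C. LHS = 27, RHS = 27 → holds here (LHS = RHS)

Answer: B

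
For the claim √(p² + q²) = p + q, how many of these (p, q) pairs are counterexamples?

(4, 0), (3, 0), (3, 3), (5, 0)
Testing each pair:
(4, 0): LHS = 4, RHS = 4 → satisfies claim
(3, 0): LHS = 3, RHS = 3 → satisfies claim
(3, 3): LHS = 3·√(2) ≈ 4.243, RHS = 6 → counterexample
(5, 0): LHS = 5, RHS = 5 → satisfies claim

That makes 1 counterexample.

Answer: 1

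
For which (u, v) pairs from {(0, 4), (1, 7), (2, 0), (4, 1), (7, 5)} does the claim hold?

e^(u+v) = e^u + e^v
None

Testing each pair:
(0, 4): LHS = e^4 ≈ 54.6, RHS = 1 + e^4 ≈ 55.6 → fails
(1, 7): LHS = e^8 ≈ 2981, RHS = e + e^7 ≈ 1099 → fails
(2, 0): LHS = e^2 ≈ 7.389, RHS = 1 + e^2 ≈ 8.389 → fails
(4, 1): LHS = e^5 ≈ 148.4, RHS = e + e^4 ≈ 57.32 → fails
(7, 5): LHS = e^12 ≈ 162754.8, RHS = e^5 + e^7 ≈ 1245 → fails

No pair satisfies the claim.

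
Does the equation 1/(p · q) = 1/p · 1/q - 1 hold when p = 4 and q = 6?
Fails

Substituting p = 4, q = 6:

LHS = 1/(4 · 6) = 1/24
RHS = 1/4 · 1/6 - 1 = -23/24

LHS ≠ RHS, so the equation does not hold at this point.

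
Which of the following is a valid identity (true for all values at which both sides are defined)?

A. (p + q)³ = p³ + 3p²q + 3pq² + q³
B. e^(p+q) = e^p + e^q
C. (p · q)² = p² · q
A: holds — e.g. at (4, 6), both sides equal 1000.
B: fails at (2, 5) — LHS = e^7 ≈ 1097, RHS = e^2 + e^5 ≈ 155.8.
C: fails at (5, 5) — LHS = 625, RHS = 125.

Answer: A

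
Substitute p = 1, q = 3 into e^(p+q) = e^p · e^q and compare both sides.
LHS = e^(1+3) = e^4 ≈ 54.6
RHS = e^1 · e^3 = e^4 ≈ 54.6

LHS = RHS: the two sides agree.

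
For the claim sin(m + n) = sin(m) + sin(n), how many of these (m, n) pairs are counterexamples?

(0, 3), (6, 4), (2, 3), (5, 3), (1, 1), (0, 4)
Testing each pair:
(0, 3): LHS = sin(3) ≈ 0.1411, RHS = sin(3) ≈ 0.1411 → satisfies claim
(6, 4): LHS = sin(10) ≈ -0.544, RHS = sin(4) + sin(6) ≈ -1.036 → counterexample
(2, 3): LHS = sin(5) ≈ -0.9589, RHS = sin(3) + sin(2) ≈ 1.05 → counterexample
(5, 3): LHS = sin(8) ≈ 0.9894, RHS = sin(5) + sin(3) ≈ -0.8178 → counterexample
(1, 1): LHS = sin(2) ≈ 0.9093, RHS = 2·sin(1) ≈ 1.683 → counterexample
(0, 4): LHS = sin(4) ≈ -0.7568, RHS = sin(4) ≈ -0.7568 → satisfies claim

That makes 4 counterexamples.

Answer: 4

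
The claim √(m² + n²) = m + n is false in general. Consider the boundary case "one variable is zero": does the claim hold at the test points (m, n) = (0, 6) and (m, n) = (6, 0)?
Yes, holds at both test points

At (0, 6): LHS = 6, RHS = 6 → equal
At (6, 0): LHS = 6, RHS = 6 → equal

So the claim does hold at both of these boundary points, even though it is not an identity.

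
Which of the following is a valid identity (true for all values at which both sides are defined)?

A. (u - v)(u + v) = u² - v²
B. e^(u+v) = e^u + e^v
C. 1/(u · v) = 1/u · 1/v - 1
A: holds — e.g. at (1, 1), both sides equal 0.
B: fails at (3, 3) — LHS = e^6 ≈ 403.4, RHS = 2·e^3 ≈ 40.17.
C: fails at (4, 6) — LHS = 1/24, RHS = -23/24.

Answer: A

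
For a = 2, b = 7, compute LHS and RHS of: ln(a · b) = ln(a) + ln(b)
LHS = ln(2 · 7) = ln(14) ≈ 2.639
RHS = ln(2) + ln(7) ≈ 2.639

LHS = RHS: the two sides agree.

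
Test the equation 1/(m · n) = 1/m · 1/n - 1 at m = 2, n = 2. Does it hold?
Substituting m = 2, n = 2:

LHS = 1/(2 · 2) = 1/4
RHS = 1/2 · 1/2 - 1 = -3/4

LHS ≠ RHS, so the equation does not hold at this point.

Answer: Fails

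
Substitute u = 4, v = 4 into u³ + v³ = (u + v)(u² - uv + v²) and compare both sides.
LHS = 4³ + 4³ = 128
RHS = (4 + 4)(4² - 4·4 + 4²) = 128

LHS = RHS: the two sides agree.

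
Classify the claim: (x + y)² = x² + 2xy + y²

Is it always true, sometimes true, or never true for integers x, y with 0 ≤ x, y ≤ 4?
The identity holds for every pair in the range. For instance at (x, y) = (0, 3): both sides equal 9.

Answer: Always true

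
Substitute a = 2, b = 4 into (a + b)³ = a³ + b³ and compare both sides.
LHS = (2 + 4)³ = 216
RHS = 2³ + 4³ = 72

LHS ≠ RHS, so the equation does not hold here.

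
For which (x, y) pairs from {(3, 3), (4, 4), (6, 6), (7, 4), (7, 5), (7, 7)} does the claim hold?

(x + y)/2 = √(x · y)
Testing each pair:
(3, 3): LHS = 3, RHS = 3 → holds
(4, 4): LHS = 4, RHS = 4 → holds
(6, 6): LHS = 6, RHS = 6 → holds
(7, 4): LHS = 11/2, RHS = 2·√(7) ≈ 5.292 → fails
(7, 5): LHS = 6, RHS = √(35) ≈ 5.916 → fails
(7, 7): LHS = 7, RHS = 7 → holds

4 of 6 pairs satisfy the claim.

Answer: (3, 3), (4, 4), (6, 6), (7, 7)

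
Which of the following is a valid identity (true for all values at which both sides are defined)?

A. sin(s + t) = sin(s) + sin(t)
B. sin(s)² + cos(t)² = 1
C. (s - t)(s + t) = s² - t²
A: fails at (1, 1) — LHS = sin(2) ≈ 0.9093, RHS = 2·sin(1) ≈ 1.683.
B: fails at (2, 3) — LHS = sin(2)² + cos(3)² ≈ 1.807, RHS = 1.
C: holds — e.g. at (4, 6), both sides equal -20.

Answer: C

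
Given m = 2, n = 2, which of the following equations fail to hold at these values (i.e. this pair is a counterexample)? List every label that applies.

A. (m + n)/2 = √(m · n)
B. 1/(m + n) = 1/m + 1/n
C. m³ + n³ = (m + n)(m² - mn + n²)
Evaluating each claim at the given values:
A. LHS = 2, RHS = 2 → holds here (LHS = RHS)
B. LHS = 1/4, RHS = 1 → fails here (LHS ≠ RHS)
C. LHS = 16, RHS = 16 → holds here (LHS = RHS)

Answer: B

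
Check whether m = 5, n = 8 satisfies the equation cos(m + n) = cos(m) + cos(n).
Fails

Substituting m = 5, n = 8:

LHS = cos(5 + 8) = cos(13) ≈ 0.9074
RHS = cos(5) + cos(8) ≈ 0.1382

LHS ≠ RHS, so the equation does not hold at this point.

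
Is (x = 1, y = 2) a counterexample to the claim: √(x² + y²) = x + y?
Yes

Substituting x = 1, y = 2:
LHS = √(1² + 2²) = √(5) ≈ 2.236
RHS = 1 + 2 = 3

Since LHS ≠ RHS, this pair disproves the claim.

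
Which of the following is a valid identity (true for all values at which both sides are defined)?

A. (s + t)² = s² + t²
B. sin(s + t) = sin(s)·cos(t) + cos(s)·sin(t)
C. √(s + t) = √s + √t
A: fails at (3, 7) — LHS = 100, RHS = 58.
B: holds — e.g. at (1, 5), both sides equal sin(6) ≈ -0.2794.
C: fails at (4, 6) — LHS = √(10) ≈ 3.162, RHS = 2 + √(6) ≈ 4.449.

Answer: B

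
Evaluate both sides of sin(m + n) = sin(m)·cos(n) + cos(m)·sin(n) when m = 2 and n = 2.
LHS = sin(2 + 2) = sin(4) ≈ -0.7568
RHS = sin(2)·cos(2) + cos(2)·sin(2) = 2·sin(2)·cos(2) ≈ -0.7568

LHS = RHS: the two sides agree.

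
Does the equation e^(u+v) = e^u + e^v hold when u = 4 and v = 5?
Fails

Substituting u = 4, v = 5:

LHS = e^(4+5) = e^9 ≈ 8103
RHS = e^4 + e^5 ≈ 203

LHS ≠ RHS, so the equation does not hold at this point.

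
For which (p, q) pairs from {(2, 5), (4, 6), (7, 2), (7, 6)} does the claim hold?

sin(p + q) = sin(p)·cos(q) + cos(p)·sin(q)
Testing each pair:
(2, 5): LHS = sin(7) ≈ 0.657, RHS = sin(2)·cos(5) + sin(5)·cos(2) ≈ 0.657 → holds
(4, 6): LHS = sin(10) ≈ -0.544, RHS = sin(4)·cos(6) + sin(6)·cos(4) ≈ -0.544 → holds
(7, 2): LHS = sin(9) ≈ 0.4121, RHS = sin(7)·cos(2) + sin(2)·cos(7) ≈ 0.4121 → holds
(7, 6): LHS = sin(13) ≈ 0.4202, RHS = sin(6)·cos(7) + sin(7)·cos(6) ≈ 0.4202 → holds

Every pair satisfies the claim.

Answer: All pairs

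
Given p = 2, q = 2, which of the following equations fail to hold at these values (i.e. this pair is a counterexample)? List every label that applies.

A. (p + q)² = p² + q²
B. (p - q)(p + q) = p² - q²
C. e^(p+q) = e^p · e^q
Evaluating each claim at the given values:
A. LHS = 16, RHS = 8 → fails here (LHS ≠ RHS)
B. LHS = 0, RHS = 0 → holds here (LHS = RHS)
C. LHS = e^4 ≈ 54.6, RHS = e^4 ≈ 54.6 → holds here (LHS = RHS)

Answer: A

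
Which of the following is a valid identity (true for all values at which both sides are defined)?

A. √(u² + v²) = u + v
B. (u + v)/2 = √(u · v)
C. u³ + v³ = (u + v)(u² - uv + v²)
C

A: fails at (1, 1) — LHS = √(2) ≈ 1.414, RHS = 2.
B: fails at (4, 6) — LHS = 5, RHS = 2·√(6) ≈ 4.899.
C: holds — e.g. at (4, 5), both sides equal 189.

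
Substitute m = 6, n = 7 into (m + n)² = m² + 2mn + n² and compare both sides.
LHS = (6 + 7)² = 169
RHS = 6² + 2·6·7 + 7² = 169

LHS = RHS: the two sides agree.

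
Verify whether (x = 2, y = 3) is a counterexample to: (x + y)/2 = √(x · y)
Substituting x = 2, y = 3:
LHS = (2 + 3)/2 = 5/2
RHS = √(2 · 3) = √(6) ≈ 2.449

Since LHS ≠ RHS, this pair disproves the claim.

Answer: Yes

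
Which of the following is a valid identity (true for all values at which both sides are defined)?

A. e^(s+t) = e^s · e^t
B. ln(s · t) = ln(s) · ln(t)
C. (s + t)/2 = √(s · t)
A: holds — e.g. at (4, 4), both sides equal e^8 ≈ 2981.
B: fails at (6, 7) — LHS = ln(42) ≈ 3.738, RHS = ln(6)·ln(7) ≈ 3.487.
C: fails at (1, 2) — LHS = 3/2, RHS = √(2) ≈ 1.414.

Answer: A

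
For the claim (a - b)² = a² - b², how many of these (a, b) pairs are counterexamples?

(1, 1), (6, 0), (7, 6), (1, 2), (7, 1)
Testing each pair:
(1, 1): LHS = 0, RHS = 0 → satisfies claim
(6, 0): LHS = 36, RHS = 36 → satisfies claim
(7, 6): LHS = 1, RHS = 13 → counterexample
(1, 2): LHS = 1, RHS = -3 → counterexample
(7, 1): LHS = 36, RHS = 48 → counterexample

That makes 3 counterexamples.

Answer: 3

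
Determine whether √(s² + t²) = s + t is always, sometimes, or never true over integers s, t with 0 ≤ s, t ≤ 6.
Sometimes true

It holds at (s, t) = (2, 0) (both sides equal 2), but fails at (s, t) = (1, 2) (LHS = √(5) ≈ 2.236, RHS = 3).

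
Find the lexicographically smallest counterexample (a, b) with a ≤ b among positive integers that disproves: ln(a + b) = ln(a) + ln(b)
Substituting (1, 1) into the claim:
LHS = ln(1 + 1) = ln(2) ≈ 0.6931
RHS = ln(1) + ln(1) = 0

Since LHS ≠ RHS, this pair disproves the claim, and no lexicographically smaller pair (a ≤ b, positive integers) does.

For instance (2, 6) is also a counterexample (LHS = ln(8) ≈ 2.079, RHS = ln(2) + ln(6) ≈ 2.485), but it's lexicographically larger.

Answer: (a, b) = (1, 1)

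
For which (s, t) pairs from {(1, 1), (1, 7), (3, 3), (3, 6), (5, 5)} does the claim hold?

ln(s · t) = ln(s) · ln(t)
Testing each pair:
(1, 1): LHS = 0, RHS = 0 → holds
(1, 7): LHS = ln(7) ≈ 1.946, RHS = 0 → fails
(3, 3): LHS = ln(9) ≈ 2.197, RHS = ln(3)² ≈ 1.207 → fails
(3, 6): LHS = ln(18) ≈ 2.89, RHS = ln(3)·ln(6) ≈ 1.968 → fails
(5, 5): LHS = ln(25) ≈ 3.219, RHS = ln(5)² ≈ 2.59 → fails

1 of 5 pairs satisfies the claim.

Answer: (1, 1)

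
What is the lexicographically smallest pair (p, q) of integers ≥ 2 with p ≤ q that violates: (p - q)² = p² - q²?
Substituting (2, 3) into the claim:
LHS = (2 - 3)² = 1
RHS = 2² - 3² = -5

Since LHS ≠ RHS, this pair disproves the claim, and no lexicographically smaller pair (p ≤ q, integers ≥ 2) does.

For instance (2, 4) is also a counterexample (LHS = 4, RHS = -12), but it's lexicographically larger.

Answer: (p, q) = (2, 3)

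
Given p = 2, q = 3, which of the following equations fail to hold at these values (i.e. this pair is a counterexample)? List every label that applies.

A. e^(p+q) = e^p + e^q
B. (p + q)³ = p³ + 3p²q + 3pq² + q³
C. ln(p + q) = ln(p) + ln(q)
A, C

Evaluating each claim at the given values:
A. LHS = e^5 ≈ 148.4, RHS = e^2 + e^3 ≈ 27.47 → fails here (LHS ≠ RHS)
B. LHS = 125, RHS = 125 → holds here (LHS = RHS)
C. LHS = ln(5) ≈ 1.609, RHS = ln(2) + ln(3) ≈ 1.792 → fails here (LHS ≠ RHS)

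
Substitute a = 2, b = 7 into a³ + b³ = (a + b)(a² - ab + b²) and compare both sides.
LHS = 2³ + 7³ = 351
RHS = (2 + 7)(2² - 2·7 + 7²) = 351

LHS = RHS: the two sides agree.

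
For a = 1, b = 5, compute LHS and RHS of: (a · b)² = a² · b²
LHS = (1 · 5)² = 25
RHS = 1² · 5² = 25

LHS = RHS: the two sides agree.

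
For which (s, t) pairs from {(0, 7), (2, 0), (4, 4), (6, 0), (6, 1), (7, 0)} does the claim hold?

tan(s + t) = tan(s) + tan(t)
Testing each pair:
(0, 7): LHS = tan(7) ≈ 0.8714, RHS = tan(7) ≈ 0.8714 → holds
(2, 0): LHS = tan(2) ≈ -2.185, RHS = tan(2) ≈ -2.185 → holds
(4, 4): LHS = tan(8) ≈ -6.8, RHS = 2·tan(4) ≈ 2.316 → fails
(6, 0): LHS = tan(6) ≈ -0.291, RHS = tan(6) ≈ -0.291 → holds
(6, 1): LHS = tan(7) ≈ 0.8714, RHS = tan(6) + tan(1) ≈ 1.266 → fails
(7, 0): LHS = tan(7) ≈ 0.8714, RHS = tan(7) ≈ 0.8714 → holds

4 of 6 pairs satisfy the claim.

Answer: (0, 7), (2, 0), (6, 0), (7, 0)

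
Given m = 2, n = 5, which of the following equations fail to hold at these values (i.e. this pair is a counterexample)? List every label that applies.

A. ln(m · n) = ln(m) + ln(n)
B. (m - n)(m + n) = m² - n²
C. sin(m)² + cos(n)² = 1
C

Evaluating each claim at the given values:
A. LHS = ln(10) ≈ 2.303, RHS = ln(2) + ln(5) ≈ 2.303 → holds here (LHS = RHS)
B. LHS = -21, RHS = -21 → holds here (LHS = RHS)
C. LHS = cos(5)² + sin(2)² ≈ 0.9073, RHS = 1 → fails here (LHS ≠ RHS)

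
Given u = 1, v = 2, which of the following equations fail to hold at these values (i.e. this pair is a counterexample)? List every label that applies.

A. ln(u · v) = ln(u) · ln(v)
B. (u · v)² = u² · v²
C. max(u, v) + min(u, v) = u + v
Evaluating each claim at the given values:
A. LHS = ln(2) ≈ 0.6931, RHS = 0 → fails here (LHS ≠ RHS)
B. LHS = 4, RHS = 4 → holds here (LHS = RHS)
C. LHS = 3, RHS = 3 → holds here (LHS = RHS)

Answer: A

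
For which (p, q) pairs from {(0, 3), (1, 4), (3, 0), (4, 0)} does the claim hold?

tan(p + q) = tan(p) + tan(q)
(0, 3), (3, 0), (4, 0)

Testing each pair:
(0, 3): LHS = tan(3) ≈ -0.1425, RHS = tan(3) ≈ -0.1425 → holds
(1, 4): LHS = tan(5) ≈ -3.381, RHS = tan(4) + tan(1) ≈ 2.715 → fails
(3, 0): LHS = tan(3) ≈ -0.1425, RHS = tan(3) ≈ -0.1425 → holds
(4, 0): LHS = tan(4) ≈ 1.158, RHS = tan(4) ≈ 1.158 → holds

3 of 4 pairs satisfy the claim.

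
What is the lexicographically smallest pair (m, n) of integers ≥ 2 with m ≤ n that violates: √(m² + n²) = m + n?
(m, n) = (2, 2)

Substituting (2, 2) into the claim:
LHS = √(2² + 2²) = 2·√(2) ≈ 2.828
RHS = 2 + 2 = 4

Since LHS ≠ RHS, this pair disproves the claim, and no lexicographically smaller pair (m ≤ n, integers ≥ 2) does.

For instance (2, 6) is also a counterexample (LHS = 2·√(10) ≈ 6.325, RHS = 8), but it's lexicographically larger.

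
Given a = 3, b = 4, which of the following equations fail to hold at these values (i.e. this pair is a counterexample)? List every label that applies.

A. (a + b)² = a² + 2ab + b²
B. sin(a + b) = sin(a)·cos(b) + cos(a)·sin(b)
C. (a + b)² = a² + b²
C

Evaluating each claim at the given values:
A. LHS = 49, RHS = 49 → holds here (LHS = RHS)
B. LHS = sin(7) ≈ 0.657, RHS = sin(3)·cos(4) + sin(4)·cos(3) ≈ 0.657 → holds here (LHS = RHS)
C. LHS = 49, RHS = 25 → fails here (LHS ≠ RHS)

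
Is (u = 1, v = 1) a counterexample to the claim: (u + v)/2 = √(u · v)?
No

Substituting u = 1, v = 1:
LHS = (1 + 1)/2 = 1
RHS = √(1 · 1) = 1

The sides agree, so this pair does not disprove the claim.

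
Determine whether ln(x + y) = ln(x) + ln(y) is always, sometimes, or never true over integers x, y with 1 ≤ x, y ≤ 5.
It holds at (x, y) = (2, 2) (both sides equal ln(4) ≈ 1.386), but fails at (x, y) = (3, 1) (LHS = ln(4) ≈ 1.386, RHS = ln(3) ≈ 1.099).

Answer: Sometimes true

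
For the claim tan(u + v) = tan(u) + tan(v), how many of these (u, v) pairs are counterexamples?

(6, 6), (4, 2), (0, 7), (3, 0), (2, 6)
3

Testing each pair:
(6, 6): LHS = tan(12) ≈ -0.6359, RHS = 2·tan(6) ≈ -0.582 → counterexample
(4, 2): LHS = tan(6) ≈ -0.291, RHS = tan(2) + tan(4) ≈ -1.027 → counterexample
(0, 7): LHS = tan(7) ≈ 0.8714, RHS = tan(7) ≈ 0.8714 → satisfies claim
(3, 0): LHS = tan(3) ≈ -0.1425, RHS = tan(3) ≈ -0.1425 → satisfies claim
(2, 6): LHS = tan(8) ≈ -6.8, RHS = tan(2) + tan(6) ≈ -2.476 → counterexample

That makes 3 counterexamples.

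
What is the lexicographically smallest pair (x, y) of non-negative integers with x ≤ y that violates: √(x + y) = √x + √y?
At (0, 2): both sides equal √(2) ≈ 1.414, so it holds there.
At (0, 4): both sides equal 2, so it holds there.

Substituting (1, 1) into the claim:
LHS = √(1 + 1) = √(2) ≈ 1.414
RHS = √1 + √1 = 2

Since LHS ≠ RHS, this pair disproves the claim, and no lexicographically smaller pair (x ≤ y, non-negative integers) does.

For instance (3, 4) is also a counterexample (LHS = √(7) ≈ 2.646, RHS = √(3) + 2 ≈ 3.732), but it's lexicographically larger.

Answer: (x, y) = (1, 1)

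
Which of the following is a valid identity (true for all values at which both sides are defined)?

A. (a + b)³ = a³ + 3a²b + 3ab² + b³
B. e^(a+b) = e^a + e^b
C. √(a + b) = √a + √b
A: holds — e.g. at (2, 5), both sides equal 343.
B: fails at (2, 4) — LHS = e^6 ≈ 403.4, RHS = e^2 + e^4 ≈ 61.99.
C: fails at (6, 7) — LHS = √(13) ≈ 3.606, RHS = √(6) + √(7) ≈ 5.095.

Answer: A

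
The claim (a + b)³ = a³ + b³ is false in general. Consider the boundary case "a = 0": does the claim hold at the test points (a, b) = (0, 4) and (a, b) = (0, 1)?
At (0, 4): LHS = 64, RHS = 64 → equal
At (0, 1): LHS = 1, RHS = 1 → equal

So the claim does hold at both of these boundary points, even though it is not an identity.

Answer: Yes, holds at both test points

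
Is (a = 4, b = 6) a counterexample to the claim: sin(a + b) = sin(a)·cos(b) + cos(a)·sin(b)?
Substituting a = 4, b = 6:
LHS = sin(4 + 6) = sin(10) ≈ -0.544
RHS = sin(4)·cos(6) + cos(4)·sin(6) = sin(4)·cos(6) + sin(6)·cos(4) ≈ -0.544

The sides agree, so this pair does not disprove the claim.

Answer: No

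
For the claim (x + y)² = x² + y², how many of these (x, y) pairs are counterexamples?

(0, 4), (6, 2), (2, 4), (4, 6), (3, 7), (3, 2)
5

Testing each pair:
(0, 4): LHS = 16, RHS = 16 → satisfies claim
(6, 2): LHS = 64, RHS = 40 → counterexample
(2, 4): LHS = 36, RHS = 20 → counterexample
(4, 6): LHS = 100, RHS = 52 → counterexample
(3, 7): LHS = 100, RHS = 58 → counterexample
(3, 2): LHS = 25, RHS = 13 → counterexample

That makes 5 counterexamples.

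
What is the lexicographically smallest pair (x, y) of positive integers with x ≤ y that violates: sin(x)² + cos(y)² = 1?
Substituting (1, 2) into the claim:
LHS = sin(1)² + cos(2)² ≈ 0.8813
RHS = 1

Since LHS ≠ RHS, this pair disproves the claim, and no lexicographically smaller pair (x ≤ y, positive integers) does.

For instance (2, 3) is also a counterexample (LHS = sin(2)² + cos(3)² ≈ 1.807, RHS = 1), but it's lexicographically larger.

Answer: (x, y) = (1, 2)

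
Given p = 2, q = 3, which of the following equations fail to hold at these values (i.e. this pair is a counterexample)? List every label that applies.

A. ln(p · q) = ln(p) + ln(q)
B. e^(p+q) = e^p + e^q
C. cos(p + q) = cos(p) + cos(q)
Evaluating each claim at the given values:
A. LHS = ln(6) ≈ 1.792, RHS = ln(2) + ln(3) ≈ 1.792 → holds here (LHS = RHS)
B. LHS = e^5 ≈ 148.4, RHS = e^2 + e^3 ≈ 27.47 → fails here (LHS ≠ RHS)
C. LHS = cos(5) ≈ 0.2837, RHS = cos(3) + cos(2) ≈ -1.406 → fails here (LHS ≠ RHS)

Answer: B, C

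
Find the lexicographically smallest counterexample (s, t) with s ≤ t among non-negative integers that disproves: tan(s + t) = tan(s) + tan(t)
At (0, 6): both sides equal tan(6) ≈ -0.291, so it holds there.

Substituting (1, 1) into the claim:
LHS = tan(1 + 1) = tan(2) ≈ -2.185
RHS = tan(1) + tan(1) = 2·tan(1) ≈ 3.115

Since LHS ≠ RHS, this pair disproves the claim, and no lexicographically smaller pair (s ≤ t, non-negative integers) does.

For instance (4, 4) is also a counterexample (LHS = tan(8) ≈ -6.8, RHS = 2·tan(4) ≈ 2.316), but it's lexicographically larger.

Answer: (s, t) = (1, 1)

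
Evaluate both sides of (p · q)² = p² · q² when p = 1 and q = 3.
LHS = (1 · 3)² = 9
RHS = 1² · 3² = 9

LHS = RHS: the two sides agree.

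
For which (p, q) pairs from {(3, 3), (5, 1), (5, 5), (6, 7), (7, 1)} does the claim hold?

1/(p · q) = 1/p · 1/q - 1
None

Testing each pair:
(3, 3): LHS = 1/9, RHS = -8/9 → fails
(5, 1): LHS = 1/5, RHS = -4/5 → fails
(5, 5): LHS = 1/25, RHS = -24/25 → fails
(6, 7): LHS = 1/42, RHS = -41/42 → fails
(7, 1): LHS = 1/7, RHS = -6/7 → fails

No pair satisfies the claim.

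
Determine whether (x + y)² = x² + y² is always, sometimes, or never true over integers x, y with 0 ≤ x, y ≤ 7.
It holds at (x, y) = (4, 0) (both sides equal 16), but fails at (x, y) = (3, 5) (LHS = 64, RHS = 34).

Answer: Sometimes true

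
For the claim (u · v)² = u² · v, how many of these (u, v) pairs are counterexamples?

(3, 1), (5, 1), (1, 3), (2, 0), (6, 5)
Testing each pair:
(3, 1): LHS = 9, RHS = 9 → satisfies claim
(5, 1): LHS = 25, RHS = 25 → satisfies claim
(1, 3): LHS = 9, RHS = 3 → counterexample
(2, 0): LHS = 0, RHS = 0 → satisfies claim
(6, 5): LHS = 900, RHS = 180 → counterexample

That makes 2 counterexamples.

Answer: 2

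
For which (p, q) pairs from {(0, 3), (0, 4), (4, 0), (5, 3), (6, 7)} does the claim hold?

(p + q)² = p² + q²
(0, 3), (0, 4), (4, 0)

Testing each pair:
(0, 3): LHS = 9, RHS = 9 → holds
(0, 4): LHS = 16, RHS = 16 → holds
(4, 0): LHS = 16, RHS = 16 → holds
(5, 3): LHS = 64, RHS = 34 → fails
(6, 7): LHS = 169, RHS = 85 → fails

3 of 5 pairs satisfy the claim.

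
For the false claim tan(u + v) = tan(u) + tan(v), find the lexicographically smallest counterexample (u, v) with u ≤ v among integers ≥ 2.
Substituting (2, 2) into the claim:
LHS = tan(2 + 2) = tan(4) ≈ 1.158
RHS = tan(2) + tan(2) = 2·tan(2) ≈ -4.37

Since LHS ≠ RHS, this pair disproves the claim, and no lexicographically smaller pair (u ≤ v, integers ≥ 2) does.

For instance (4, 5) is also a counterexample (LHS = tan(9) ≈ -0.4523, RHS = tan(5) + tan(4) ≈ -2.223), but it's lexicographically larger.

Answer: (u, v) = (2, 2)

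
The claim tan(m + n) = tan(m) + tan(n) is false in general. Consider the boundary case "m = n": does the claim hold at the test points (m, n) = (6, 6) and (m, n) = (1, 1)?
No, fails at both test points

At (6, 6): LHS = tan(12) ≈ -0.6359 ≠ RHS = 2·tan(6) ≈ -0.582
At (1, 1): LHS = tan(2) ≈ -2.185 ≠ RHS = 2·tan(1) ≈ 3.115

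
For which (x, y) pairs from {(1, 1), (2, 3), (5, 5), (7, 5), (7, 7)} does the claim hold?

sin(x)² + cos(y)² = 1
Testing each pair:
(1, 1): LHS = cos(1)² + sin(1)² = 1, RHS = 1 → holds
(2, 3): LHS = sin(2)² + cos(3)² ≈ 1.807, RHS = 1 → fails
(5, 5): LHS = cos(5)² + sin(5)² = 1, RHS = 1 → holds
(7, 5): LHS = cos(5)² + sin(7)² ≈ 0.5121, RHS = 1 → fails
(7, 7): LHS = sin(7)² + cos(7)² = 1, RHS = 1 → holds

3 of 5 pairs satisfy the claim.

Answer: (1, 1), (5, 5), (7, 7)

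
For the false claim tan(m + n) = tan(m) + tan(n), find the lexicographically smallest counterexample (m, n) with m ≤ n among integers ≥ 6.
(m, n) = (6, 6)

Substituting (6, 6) into the claim:
LHS = tan(6 + 6) = tan(12) ≈ -0.6359
RHS = tan(6) + tan(6) = 2·tan(6) ≈ -0.582

Since LHS ≠ RHS, this pair disproves the claim, and no lexicographically smaller pair (m ≤ n, integers ≥ 6) does.

For instance (6, 13) is also a counterexample (LHS = tan(19) ≈ 0.1516, RHS = tan(6) + tan(13) ≈ 0.172), but it's lexicographically larger.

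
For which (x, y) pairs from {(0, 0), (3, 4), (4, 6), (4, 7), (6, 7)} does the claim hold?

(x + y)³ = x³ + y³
Testing each pair:
(0, 0): LHS = 0, RHS = 0 → holds
(3, 4): LHS = 343, RHS = 91 → fails
(4, 6): LHS = 1000, RHS = 280 → fails
(4, 7): LHS = 1331, RHS = 407 → fails
(6, 7): LHS = 2197, RHS = 559 → fails

1 of 5 pairs satisfies the claim.

Answer: (0, 0)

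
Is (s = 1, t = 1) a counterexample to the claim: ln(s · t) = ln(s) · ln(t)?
No

Substituting s = 1, t = 1:
LHS = ln(1 · 1) = 0
RHS = ln(1) · ln(1) = 0

The sides agree, so this pair does not disprove the claim.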